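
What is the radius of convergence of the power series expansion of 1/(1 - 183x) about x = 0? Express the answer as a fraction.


Expanding 1/(1 - 183x) = sum_{k>=0} 183^k x^k, the series converges when |183x| < 1, i.e., |x| < 1/183.
So the radius of convergence is 1/183 = 1/183.

1/183


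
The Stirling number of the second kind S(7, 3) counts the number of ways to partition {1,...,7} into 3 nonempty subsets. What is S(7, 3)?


Using the explicit formula S(n,k) = (1/k!) sum_{j=0}^{k} (-1)^(k-j) C(k,j) j^n:
S(7, 3) = 301
Equivalently, S(n,k) is n! times the coefficient of x^n in the EGF (e^x - 1)^k / k!.

301


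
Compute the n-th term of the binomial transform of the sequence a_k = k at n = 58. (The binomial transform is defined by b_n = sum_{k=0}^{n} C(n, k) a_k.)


With a_k = k, b_n = sum_{k=0}^{n} C(n, k) k. Using k * C(n, k) = n * C(n-1, k-1) gives b_n = n * sum_{k>=1} C(n-1, k-1) = n * 2^(n-1).
For n = 58: 58 * 2^57 = 58 * 144115188075855872 = 8358680908399640576.

8358680908399640576


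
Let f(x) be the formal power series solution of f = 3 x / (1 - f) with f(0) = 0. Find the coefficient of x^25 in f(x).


Apply Lagrange inversion: f = 3 x * phi(f) with phi(t) = 1/(1 - t), so
[x^n] f = 3^n * (1/n) [t^(n-1)] phi(t)^n = 3^n * (1/n) [t^(n-1)] (1 - t)^(-n) = 3^n * (1/n) C(2n - 2, n - 1) = 3^n * C_{n-1}.
For n = 25: C_24 = C(48, 24) / 25 = 32247603683100/25 = 1289904147324.
With the 3^25 = 847288609443 factor, the coefficient is 847288609443 * 1289904147324 = 1092921091300910569580532.

1092921091300910569580532


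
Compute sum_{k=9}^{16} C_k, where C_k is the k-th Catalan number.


C_9 through C_16: 4862, 16796, 58786, 208012, 742900, 2674440, 9694845, 35357670
Sum = 4862 + 16796 + 58786 + 208012 + 742900 + 2674440 + 9694845 + 35357670
= 48758311

48758311


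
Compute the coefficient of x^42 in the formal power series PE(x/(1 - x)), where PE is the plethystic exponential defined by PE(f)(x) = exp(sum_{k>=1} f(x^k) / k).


For f(x) = x/(1 - x) we have
sum_{k>=1} f(x^k) / k = sum_{k>=1} (1/k) * x^k / (1 - x^k) = sum_{k, m >= 1} x^(k m) / k,
which after exponentiating simplifies to
PE(x/(1 - x)) = prod_{k>=1} 1 / (1 - x^k).
This is the generating function for the partition function p(n), so the coefficient of x^42 is p(42).
Computing p(42) by dynamic programming over parts 1, 2, ..., 42: p(42) = 53174.

53174


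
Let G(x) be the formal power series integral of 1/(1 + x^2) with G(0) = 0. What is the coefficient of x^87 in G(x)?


1/(1 + x^2) = sum_{j>=0} (-1)^j x^(2j). Integrating termwise with G(0) = 0:
G(x) = sum_{j>=0} (-1)^j x^(2j+1) / (2j+1) = arctan(x).
Only odd powers are nonzero. For x^87 write 87 = 2*43 + 1, giving
(-1)^43 / 87 = -1/87 = -1/87.

-1/87


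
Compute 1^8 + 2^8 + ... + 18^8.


This power sum has a closed form given by Faulhaber's formula
sum_{k=1}^{m} k^p = (1 / (p + 1)) * sum_{j=0}^{p} C(p + 1, j) B_j m^(p + 1 - j),
but for small m direct computation is fastest:
1 + 256 + 6561 + 65536 + 390625 + 1679616 + 5764801 + 16777216 + 43046721 + 100000000 + 214358881 + 429981696 + 815730721 + 1475789056 + 2562890625 + 4294967296 + 6975757441 + 11019960576 = 27957167625.

27957167625


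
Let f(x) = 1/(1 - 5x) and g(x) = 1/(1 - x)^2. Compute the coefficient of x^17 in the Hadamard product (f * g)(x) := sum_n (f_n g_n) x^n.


f has coefficients f_k = 5^k. For g = 1/(1 - x)^2 the coefficient is g_k = C(k + 1, 1) = k + 1. The Hadamard coefficient is (f * g)_k = 5^k * (k + 1).
For k = 17: 5^17 * 18 = 762939453125 * 18 = 13732910156250.

13732910156250


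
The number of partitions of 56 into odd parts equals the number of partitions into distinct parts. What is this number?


Computing partitions of 56 into odd parts (1, 3, 5, ...):
Using the generating function prod_{k>=0} 1/(1-x^(2k+1)),
the count is 7108

7108


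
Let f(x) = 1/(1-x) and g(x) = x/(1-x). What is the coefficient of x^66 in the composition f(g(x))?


First simplify the composition: f(g(x)) = 1/(1 - x/(1-x)) = (1-x)/((1-x) - x) = (1-x)/(1-2x).
Now extract the coefficient. Write (1-x)/(1-2x) = 1/(1-2x) - x/(1-2x).
The coefficient of x^n in 1/(1-2x) is 2^n, and in x/(1-2x) is 2^(n-1) (for n >= 1).
So the coefficient of x^66 is 2^66 - 2^65 = 73786976294838206464 - 36893488147419103232 = 36893488147419103232.

36893488147419103232


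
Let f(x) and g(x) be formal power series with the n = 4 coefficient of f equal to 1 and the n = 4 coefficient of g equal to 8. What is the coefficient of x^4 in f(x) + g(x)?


Addition of formal power series is termwise.
The coefficient of x^4 in f + g = 1 + 8
= 9

9


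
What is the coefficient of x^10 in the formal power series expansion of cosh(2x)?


The Maclaurin series is cosh(t) = sum_{m>=0} t^(2m) / (2m)!, so substituting t = 2x, only even powers of x are nonzero, with coefficient of x^(2m) equal to 2^(2m) / (2m)!.
For x^10 the coefficient is 2^10/10! = 1024/3628800 = 4/14175.

4/14175


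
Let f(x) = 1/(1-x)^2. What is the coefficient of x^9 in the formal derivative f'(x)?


Differentiate: d/dx [ 1/(1-x)^r ] = r / (1-x)^(r+1).
Here r = 2, so f'(x) = 2 / (1-x)^3.
The expansion of 1/(1-x)^(r+1) has coefficient of x^n equal to C(n+r, r).
So the coefficient of x^9 in f'(x) is
2 * C(11, 2) = 2 * 55 = 110

110


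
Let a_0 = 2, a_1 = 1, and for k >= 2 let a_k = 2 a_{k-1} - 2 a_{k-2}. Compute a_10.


Iterating the recurrence forward:
a_0 = 2
a_1 = 1
a_2 = 2*1 - 2*2 = -2
a_3 = 2*-2 - 2*1 = -6
a_4 = 2*-6 - 2*-2 = -8
a_5 = 2*-8 - 2*-6 = -4
a_6 = 2*-4 - 2*-8 = 8
a_7 = 2*8 - 2*-4 = 24
a_8 = 2*24 - 2*8 = 32
a_9 = 2*32 - 2*24 = 16
a_10 = 2*16 - 2*32 = -32
So a_10 = -32.

-32


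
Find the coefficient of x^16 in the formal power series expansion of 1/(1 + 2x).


Write 1/(1 + c x) = 1/(1 - (-c) x) and apply the geometric-series identity
1/(1 - y) = sum_{k>=0} y^k to get 1/(1 + c x) = sum_{k>=0} (-c)^k x^k.
So the coefficient of x^k is (-c)^k = (-1)^k * c^k.
Here c = 2 and k = 16:
(-2)^16 = 1 * 65536 = 65536

65536


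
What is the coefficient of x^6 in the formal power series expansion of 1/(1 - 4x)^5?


The general identity 1/(1 - c x)^r = sum_{k>=0} c^k C(k + r - 1, r - 1) x^k follows by substituting y = c x into 1/(1 - y)^r = sum_{k>=0} C(k + r - 1, r - 1) y^k.
For c = 4, r = 5, k = 6:
4^6 * C(10, 4) = 4096 * 210 = 860160.

860160


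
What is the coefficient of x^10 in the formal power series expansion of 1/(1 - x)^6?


The negative binomial / multiset identity is
1/(1 - x)^r = sum_{k>=0} C(k + r - 1, r - 1) x^k.
Here r = 6 and k = 10, so the coefficient is
C(10 + 5, 5) = C(15, 5)
= 3003

3003


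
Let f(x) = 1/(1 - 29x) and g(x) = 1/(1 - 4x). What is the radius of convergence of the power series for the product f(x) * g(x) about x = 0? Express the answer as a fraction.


The radius of 1/(1 - 29x) is 1/29 (nearest singularity at x = 1/29), and the radius of 1/(1 - 4x) is 1/4.
The product f(x)*g(x) = 1/((1 - 29x)(1 - 4x)) has singularities at both 1/29 and 1/4, so its radius of convergence is the distance to the nearest one:
min(1/29, 1/4) = 1/29.

1/29


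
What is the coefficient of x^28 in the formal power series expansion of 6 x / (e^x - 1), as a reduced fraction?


The exponential generating function for Bernoulli numbers is
x / (e^x - 1) = sum_{k>=0} B_k x^k / k!.
So the coefficient of x^28 in 6 x / (e^x - 1) is 6 B_28 / 28!.
Computing: B_28 = -23749461029/870, 28! = 304888344611713860501504000000, giving
6 * -23749461029/870 / 304888344611713860501504000000 = -3392780147/6315544281242644253245440000000.

-3392780147/6315544281242644253245440000000


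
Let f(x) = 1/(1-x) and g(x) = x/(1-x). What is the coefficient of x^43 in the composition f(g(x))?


First simplify the composition: f(g(x)) = 1/(1 - x/(1-x)) = (1-x)/((1-x) - x) = (1-x)/(1-2x).
Now extract the coefficient. Write (1-x)/(1-2x) = 1/(1-2x) - x/(1-2x).
The coefficient of x^n in 1/(1-2x) is 2^n, and in x/(1-2x) is 2^(n-1) (for n >= 1).
So the coefficient of x^43 is 2^43 - 2^42 = 8796093022208 - 4398046511104 = 4398046511104.

4398046511104


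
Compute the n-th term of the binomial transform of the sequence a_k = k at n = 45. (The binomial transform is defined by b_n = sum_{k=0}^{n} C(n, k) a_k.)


With a_k = k, b_n = sum_{k=0}^{n} C(n, k) k. Using k * C(n, k) = n * C(n-1, k-1) gives b_n = n * sum_{k>=1} C(n-1, k-1) = n * 2^(n-1).
For n = 45: 45 * 2^44 = 45 * 17592186044416 = 791648371998720.

791648371998720


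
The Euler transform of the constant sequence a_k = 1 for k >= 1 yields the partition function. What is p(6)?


The Euler transform converts the sequence a_k = 1 into the number of integer partitions.
Using the recurrence or dynamic programming:
p(6) = 11

11


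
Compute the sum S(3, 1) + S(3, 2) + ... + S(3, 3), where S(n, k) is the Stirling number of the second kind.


By definition, S(n, k) counts partitions of an n-set into exactly k nonempty blocks.
Computing row n = 3 for k = 1..3:
S(3, k): 1, 3, 1
Sum = 5. (This equals Bell_3 since the sum runs over all k.)

5


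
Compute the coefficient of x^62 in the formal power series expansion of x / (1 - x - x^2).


Let f(x) = sum_{k>=0} a_k x^k. Multiplying f(x) * (1 - x - x^2) = x and matching coefficients gives a_0 = 0, a_1 = 1, and a_k = a_{k-1} + a_{k-2} for k >= 2. These are the Fibonacci numbers F_k.
Iterating from F_0 = 0, F_1 = 1:
F_0=0, F_1=1, F_2=1, F_3=2, F_4=3, F_5=5, F_6=8, F_7=13, F_8=21, F_9=34, ...
F_62 = 4052739537881.

4052739537881


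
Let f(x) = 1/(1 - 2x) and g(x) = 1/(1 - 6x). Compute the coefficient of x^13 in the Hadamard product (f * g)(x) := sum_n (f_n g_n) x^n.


f has coefficients f_k = 2^k and g has coefficients g_k = 6^k, so the Hadamard product has coefficient (f*g)_k = 2^k * 6^k = 12^k.
For k = 13: 12^13 = 106993205379072.

106993205379072


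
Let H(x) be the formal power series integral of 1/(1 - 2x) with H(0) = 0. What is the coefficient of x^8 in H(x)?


1/(1 - 2x) = sum_{k>=0} 2^k x^k. Integrating termwise with H(0) = 0:
H(x) = sum_{k>=0} 2^k x^(k+1) / (k+1) = sum_{m>=1} 2^(m-1) x^m / m.
For m = 8: 2^7/8 = 128/8 = 16.

16


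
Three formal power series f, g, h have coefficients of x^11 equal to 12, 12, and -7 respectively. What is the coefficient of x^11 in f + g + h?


Series addition is componentwise:
12 + 12 + -7
= 17

17


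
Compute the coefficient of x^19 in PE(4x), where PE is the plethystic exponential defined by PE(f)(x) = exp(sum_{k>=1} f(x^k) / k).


With f(x) = 4x, the exponent is sum_{k>=1} 4 x^k / k = 4 * (-ln(1 - x)). Exponentiating:
PE(4x) = exp(-4 ln(1 - x)) = 1/(1 - x)^4.
By the negative binomial expansion, [x^n] 1/(1 - x)^4 = C(n + 3, 3).
For n = 19: C(22, 3) = 1540.

1540


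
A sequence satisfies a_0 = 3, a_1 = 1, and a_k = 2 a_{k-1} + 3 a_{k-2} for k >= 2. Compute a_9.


The characteristic equation is t^2 - 2 t - 3 = 0, with roots r_1 = 3 and r_2 = -1 (so c_1 = r_1 + r_2, c_2 = -r_1 r_2 as required).
One can use the closed form a_n = A r_1^n + B r_2^n, but direct iteration is more reliable:
a_0 = 3, a_1 = 1, a_2 = 11, a_3 = 25, a_4 = 83, a_5 = 241, a_6 = 731, a_7 = 2185, a_8 = 6563, a_9 = 19681.
So a_9 = 19681.

19681


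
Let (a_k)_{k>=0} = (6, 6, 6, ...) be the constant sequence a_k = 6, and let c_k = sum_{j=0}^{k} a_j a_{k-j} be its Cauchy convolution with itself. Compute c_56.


Since a_j = 6 for all j >= 0, the convolution sum becomes
c_k = sum_{j=0}^{k} 6 * 6 = 36 * (k + 1).
Equivalently, the generating function of (a_k) is 6/(1 - x) and its square is 36/(1 - x)^2 = sum_{k>=0} 36(k + 1) x^k.
For k = 56: 36 * 57 = 2052.

2052


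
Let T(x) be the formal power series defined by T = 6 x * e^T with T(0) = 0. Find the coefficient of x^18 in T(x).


Apply the Lagrange inversion formula: if T = 6 x * phi(T) with phi(t) = e^t, then
[x^n] T = 6^n * (1/n) [t^(n-1)] phi(t)^n = 6^n * (1/n) [t^(n-1)] e^(n t) = 6^n * (1/n) * n^(n-1) / (n-1)! = 6^n * n^(n-1) / n!.
When c = 1 this is the Cayley count of rooted labeled trees on n vertices, divided by n!.
For n = 18: 6^18 * 18^17 / 18! = 101559956668416 * 2185911559738696531968/6402373705728000 = 516303566764041166064713728/14889875.

516303566764041166064713728/14889875


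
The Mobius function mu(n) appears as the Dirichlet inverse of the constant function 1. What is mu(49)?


49 has a squared prime factor, so mu(49) = 0.
Factorization reveals a repeated prime.

0


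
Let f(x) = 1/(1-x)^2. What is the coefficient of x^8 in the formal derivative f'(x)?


Differentiate: d/dx [ 1/(1-x)^r ] = r / (1-x)^(r+1).
Here r = 2, so f'(x) = 2 / (1-x)^3.
The expansion of 1/(1-x)^(r+1) has coefficient of x^n equal to C(n+r, r).
So the coefficient of x^8 in f'(x) is
2 * C(10, 2) = 2 * 45 = 90

90


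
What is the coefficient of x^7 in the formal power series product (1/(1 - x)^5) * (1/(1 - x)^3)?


Combine the factors: (1/(1 - x)^5) * (1/(1 - x)^3) = 1/(1 - x)^8.
Then use 1/(1 - x)^r = sum_{k>=0} C(k + r - 1, r - 1) x^k with r = 8 and k = 7:
C(14, 7) = 3432.

3432


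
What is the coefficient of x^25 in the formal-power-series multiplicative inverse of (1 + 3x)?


The inverse is 1/(1 + 3x). Apply the geometric identity 1/(1 - y) = sum_{k>=0} y^k with y = -3x:
1/(1 + 3x) = sum_{k>=0} (-3)^k x^k.
So the coefficient of x^25 is (-3)^25 = -847288609443.

-847288609443


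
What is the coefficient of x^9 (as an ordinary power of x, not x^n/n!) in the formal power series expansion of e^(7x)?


The exponential series is e^y = sum_{k>=0} y^k / k!. Substituting y = 7x gives
e^(7x) = sum_{k>=0} 7^k x^k / k!.
So the coefficient of x^n is a^n/n! with a = 7, n = 9:
7^9 / 9! = 40353607/362880 = 5764801/51840

5764801/51840


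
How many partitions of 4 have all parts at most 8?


Using the generating function (1-x)^(-1)(1-x^2)^(-1)...(1-x^8)^(-1),
the coefficient of x^4 counts these restricted partitions.
Result = 5

5


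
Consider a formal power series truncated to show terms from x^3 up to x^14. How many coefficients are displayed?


From x^3 to x^14 inclusive, the count is 14 - 3 + 1 = 12.

12


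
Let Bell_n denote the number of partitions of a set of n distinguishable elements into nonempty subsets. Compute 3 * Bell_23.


Bell_23 can be computed from the Bell triangle or from Dobinski's identity Bell_n = (1/e) * sum_{k>=0} k^n / k!.
Computing Bell_23 = 44152005855084346.
Then 3 * 44152005855084346 = 132456017565253038.

132456017565253038


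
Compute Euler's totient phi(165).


phi(n) counts integers in [1, n] coprime to n. Using the multiplicative formula phi(n) = n * prod_{p | n} (1 - 1/p):
165 = 3 * 5 * 11, so
phi(165) = 165 * (1 - 1/3) * (1 - 1/5) * (1 - 1/11) = 80.

80


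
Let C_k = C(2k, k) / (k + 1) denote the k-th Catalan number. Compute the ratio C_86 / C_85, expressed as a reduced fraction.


Using C_k = (2k)! / (k! (k+1)!), the ratio C_{k+1}/C_k simplifies to
C_{k+1}/C_k = [(2k+2)! / ((k+1)! (k+2)!)] * [k! (k+1)! / (2k)!]
 = (2k+2)(2k+1) / ((k+1)(k+2)) = 2(2k+1) / (k+2).
For k = 85: 2(2*85 + 1) / (85 + 2) = 342/87 = 114/29.

114/29


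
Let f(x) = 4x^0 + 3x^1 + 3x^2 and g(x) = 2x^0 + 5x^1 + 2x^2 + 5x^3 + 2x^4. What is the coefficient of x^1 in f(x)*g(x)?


Cauchy product at x^1:
4*5 + 3*2
= 26

26


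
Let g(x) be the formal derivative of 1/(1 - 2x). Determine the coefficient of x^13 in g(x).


Differentiate termwise: d/dx sum_{k>=0} 2^k x^k = sum_{k>=1} k 2^k x^(k-1) = sum_{j>=0} (j+1) 2^(j+1) x^j.
Equivalently, d/dx [1/(1 - 2x)] = 2/(1 - 2x)^2.
For j = 13: 14 * 2^14 = 14 * 16384 = 229376.

229376


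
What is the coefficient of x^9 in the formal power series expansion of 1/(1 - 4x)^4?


The general identity 1/(1 - c x)^r = sum_{k>=0} c^k C(k + r - 1, r - 1) x^k follows by substituting y = c x into 1/(1 - y)^r = sum_{k>=0} C(k + r - 1, r - 1) y^k.
For c = 4, r = 4, k = 9:
4^9 * C(12, 3) = 262144 * 220 = 57671680.

57671680


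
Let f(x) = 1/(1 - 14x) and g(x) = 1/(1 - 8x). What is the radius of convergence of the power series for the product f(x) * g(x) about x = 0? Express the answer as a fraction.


The radius of 1/(1 - 14x) is 1/14 (nearest singularity at x = 1/14), and the radius of 1/(1 - 8x) is 1/8.
The product f(x)*g(x) = 1/((1 - 14x)(1 - 8x)) has singularities at both 1/14 and 1/8, so its radius of convergence is the distance to the nearest one:
min(1/14, 1/8) = 1/14.

1/14


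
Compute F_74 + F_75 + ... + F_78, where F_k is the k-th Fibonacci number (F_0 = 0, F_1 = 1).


Use the identity sum_{k=0}^{N} F_k = F_{N+2} - 1 (which follows from F_{k+2} - F_{k+1} = F_k). Then
sum_{k=74}^{78} F_k = (F_{80} - 1) - (F_{75} - 1) = F_{80} - F_{75}.
Computing: F_{80} = 23416728348467685, F_{75} = 2111485077978050, so
Sum = 23416728348467685 - 2111485077978050 = 21305243270489635.

21305243270489635


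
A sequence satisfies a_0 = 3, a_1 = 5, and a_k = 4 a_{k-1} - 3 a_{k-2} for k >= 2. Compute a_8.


The characteristic equation is t^2 - 4 t + 3 = 0, with roots r_1 = 3 and r_2 = 1 (so c_1 = r_1 + r_2, c_2 = -r_1 r_2 as required).
One can use the closed form a_n = A r_1^n + B r_2^n, but direct iteration is more reliable:
a_0 = 3, a_1 = 5, a_2 = 11, a_3 = 29, a_4 = 83, a_5 = 245, a_6 = 731, a_7 = 2189, a_8 = 6563.
So a_8 = 6563.

6563


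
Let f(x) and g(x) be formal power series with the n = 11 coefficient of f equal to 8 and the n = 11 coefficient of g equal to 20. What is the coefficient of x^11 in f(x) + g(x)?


Addition of formal power series is termwise.
The coefficient of x^11 in f + g = 8 + 20
= 28

28


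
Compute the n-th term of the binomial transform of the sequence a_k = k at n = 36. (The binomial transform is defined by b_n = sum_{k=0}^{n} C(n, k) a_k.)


With a_k = k, b_n = sum_{k=0}^{n} C(n, k) k. Using k * C(n, k) = n * C(n-1, k-1) gives b_n = n * sum_{k>=1} C(n-1, k-1) = n * 2^(n-1).
For n = 36: 36 * 2^35 = 36 * 34359738368 = 1236950581248.

1236950581248


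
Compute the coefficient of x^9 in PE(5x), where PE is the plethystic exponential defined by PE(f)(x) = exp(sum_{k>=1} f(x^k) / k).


With f(x) = 5x, the exponent is sum_{k>=1} 5 x^k / k = 5 * (-ln(1 - x)). Exponentiating:
PE(5x) = exp(-5 ln(1 - x)) = 1/(1 - x)^5.
By the negative binomial expansion, [x^n] 1/(1 - x)^5 = C(n + 4, 4).
For n = 9: C(13, 4) = 715.

715


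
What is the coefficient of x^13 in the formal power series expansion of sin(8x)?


The Maclaurin series is sin(t) = sum_{k>=0} (-1)^k t^(2k+1) / (2k+1)!, so substituting t = 8x, only odd powers of x are nonzero, with coefficient of x^(2k+1) equal to (-1)^k 8^(2k+1) / (2k+1)!.
Write 13 = 2*6 + 1, giving the coefficient (-1)^6 * 8^13 / 13! = 549755813888/6227020800 = 536870912/6081075.

536870912/6081075


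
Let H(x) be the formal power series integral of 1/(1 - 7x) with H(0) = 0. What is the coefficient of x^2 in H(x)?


1/(1 - 7x) = sum_{k>=0} 7^k x^k. Integrating termwise with H(0) = 0:
H(x) = sum_{k>=0} 7^k x^(k+1) / (k+1) = sum_{m>=1} 7^(m-1) x^m / m.
For m = 2: 7^1/2 = 7/2 = 7/2.

7/2


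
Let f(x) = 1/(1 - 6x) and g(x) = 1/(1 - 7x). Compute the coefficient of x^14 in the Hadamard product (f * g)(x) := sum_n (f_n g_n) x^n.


f has coefficients f_k = 6^k and g has coefficients g_k = 7^k, so the Hadamard product has coefficient (f*g)_k = 6^k * 7^k = 42^k.
For k = 14: 42^14 = 53148384174432398229504.

53148384174432398229504


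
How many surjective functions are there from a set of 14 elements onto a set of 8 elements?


By inclusion-exclusion on which target elements are missed, the number of surjections from an n-set onto a k-set is
surj(n, k) = sum_{j=0}^{k} (-1)^j C(k, j) (k - j)^n.
Equivalently surj(n, k) = k! * S(n, k), where S(n, k) is the Stirling number of the second kind.
For n = 14, k = 8:
S(14, 8) = 20912320, so
surj = 8! * 20912320 = 40320 * 20912320 = 843184742400.

843184742400


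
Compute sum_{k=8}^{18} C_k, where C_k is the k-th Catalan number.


C_8 through C_18: 1430, 4862, 16796, 58786, 208012, 742900, 2674440, 9694845, 35357670, 129644790, 477638700
Sum = 1430 + 4862 + 16796 + 58786 + 208012 + 742900 + 2674440 + 9694845 + 35357670 + 129644790 + 477638700
= 656043231

656043231


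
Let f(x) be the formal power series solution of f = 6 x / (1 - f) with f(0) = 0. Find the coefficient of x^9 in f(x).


Apply Lagrange inversion: f = 6 x * phi(f) with phi(t) = 1/(1 - t), so
[x^n] f = 6^n * (1/n) [t^(n-1)] phi(t)^n = 6^n * (1/n) [t^(n-1)] (1 - t)^(-n) = 6^n * (1/n) C(2n - 2, n - 1) = 6^n * C_{n-1}.
For n = 9: C_8 = C(16, 8) / 9 = 12870/9 = 1430.
With the 6^9 = 10077696 factor, the coefficient is 10077696 * 1430 = 14411105280.

14411105280


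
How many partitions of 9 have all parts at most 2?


Using the generating function (1-x)^(-1)(1-x^2)^(-1),
the coefficient of x^9 counts these restricted partitions.
Result = 5

5


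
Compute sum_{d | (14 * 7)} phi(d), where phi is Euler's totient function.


First, 14 * 7 = 98. One classical identity is sum_{d | n} phi(d) = n (each k in [1, n] has a unique gcd with n, and among the k's with gcd(k, n) = n/d there are phi(d) of them). So the sum equals 98. We also verify directly:
Divisors of 98: 1, 2, 7, 14, 49, 98.
phi values: 1, 1, 6, 6, 42, 42.
Sum = 98.

98


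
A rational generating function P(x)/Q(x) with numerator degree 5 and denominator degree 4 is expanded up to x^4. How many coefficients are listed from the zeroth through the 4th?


Expanding up to x^4 gives the coefficients for x^0, x^1, ..., x^4.
That is 4 + 1 = 5 coefficients in total.

5


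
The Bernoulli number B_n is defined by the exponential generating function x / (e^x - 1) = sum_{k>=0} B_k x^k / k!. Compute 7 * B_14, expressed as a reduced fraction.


Bernoulli numbers can also be computed recursively via B_0 = 1 and sum_{j=0}^{m} C(m+1, j) B_j = 0 for m >= 1. Odd-index Bernoulli numbers vanish for k >= 3.
Computing B_14 = 7/6, so 7 * B_14 = 7 * 7/6 = 49/6.

49/6


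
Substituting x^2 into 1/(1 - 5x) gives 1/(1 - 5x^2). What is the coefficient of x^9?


Since 1/(1 - 5x^2) only has even powers of x,
the coefficient of x^9 (odd) is 0.

0


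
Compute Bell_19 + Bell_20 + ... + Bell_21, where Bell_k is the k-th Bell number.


Recall Bell_k counts set partitions of a k-set (with Bell_0 = 1 by convention).
Bell_19 through Bell_21: 5832742205057, 51724158235372, 474869816156751
Sum = 5832742205057 + 51724158235372 + 474869816156751 = 532426716597180.

532426716597180


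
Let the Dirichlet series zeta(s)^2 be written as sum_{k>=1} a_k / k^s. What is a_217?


The Dirichlet convolution of the constant function 1 with itself gives (1 * 1)(k) = sum_{d | k} 1 = d(k), the number of positive divisors of k.
Since zeta(s) = sum_{k>=1} 1/k^s, we have zeta(s)^2 = sum_{k>=1} d(k)/k^s, so a_k = d(k).
For k = 217: the divisors are 1, 7, 31, 217.
Count = 4.

4


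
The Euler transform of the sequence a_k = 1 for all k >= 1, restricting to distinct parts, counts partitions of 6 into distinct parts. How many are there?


Partitions of 6 into distinct parts can be computed via generating function.
Product (1+x)(1+x^2)(1+x^3)...
The coefficient of x^6 = 4

4


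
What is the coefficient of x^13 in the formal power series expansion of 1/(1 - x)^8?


The negative binomial / multiset identity is
1/(1 - x)^r = sum_{k>=0} C(k + r - 1, r - 1) x^k.
Here r = 8 and k = 13, so the coefficient is
C(13 + 7, 7) = C(20, 7)
= 77520

77520


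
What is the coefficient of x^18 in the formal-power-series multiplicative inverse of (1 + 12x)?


The inverse is 1/(1 + 12x). Apply the geometric identity 1/(1 - y) = sum_{k>=0} y^k with y = -12x:
1/(1 + 12x) = sum_{k>=0} (-12)^k x^k.
So the coefficient of x^18 is (-12)^18 = 26623333280885243904.

26623333280885243904


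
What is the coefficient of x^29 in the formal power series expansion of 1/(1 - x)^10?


The negative binomial / multiset identity is
1/(1 - x)^r = sum_{k>=0} C(k + r - 1, r - 1) x^k.
Here r = 10 and k = 29, so the coefficient is
C(29 + 9, 9) = C(38, 9)
= 163011640

163011640


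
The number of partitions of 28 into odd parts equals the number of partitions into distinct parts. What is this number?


Computing partitions of 28 into odd parts (1, 3, 5, ...):
Using the generating function prod_{k>=0} 1/(1-x^(2k+1)),
the count is 222

222


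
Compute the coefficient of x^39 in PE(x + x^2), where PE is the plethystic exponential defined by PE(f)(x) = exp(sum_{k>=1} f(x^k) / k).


With f(x) = x + x^2, the exponent is sum_{k>=1} (x^k + x^(2k)) / k = -ln(1 - x) - ln(1 - x^2). Exponentiating:
PE(x + x^2) = 1 / ((1 - x)(1 - x^2)).
This is the generating function for partitions of n into parts of size 1 or 2. The number of 2's can be any j in 0..19, and the rest are 1's, so
[x^39] = floor(39/2) + 1 = 20.

20


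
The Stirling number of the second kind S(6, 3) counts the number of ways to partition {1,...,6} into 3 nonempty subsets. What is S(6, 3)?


Using the explicit formula S(n,k) = (1/k!) sum_{j=0}^{k} (-1)^(k-j) C(k,j) j^n:
S(6, 3) = 90
Equivalently, S(n,k) is n! times the coefficient of x^n in the EGF (e^x - 1)^k / k!.

90


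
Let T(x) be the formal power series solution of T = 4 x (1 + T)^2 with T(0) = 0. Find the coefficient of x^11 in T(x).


Apply the Lagrange inversion formula: if T = 4 x * phi(T) with phi(t) = (1 + t)^2, then [x^n] T = 4^n * (1/n) [t^(n-1)] phi(t)^n = 4^n * (1/n) [t^(n-1)] (1 + t)^(2n) = 4^n * (1/n) C(2n, n-1).
Using the identity C(2n, n-1) = C(2n, n) * n / (n+1), the unscaled factor equals C(2n, n) / (n+1) = C_n, the n-th Catalan number.
For n = 11: C_11 = C(22, 11) / 12 = 705432/12 = 58786.
With the 4^11 = 4194304 factor, the coefficient is 4194304 * 58786 = 246566354944.

246566354944


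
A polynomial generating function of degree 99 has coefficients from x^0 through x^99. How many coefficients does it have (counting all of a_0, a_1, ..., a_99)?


A polynomial of degree 99 takes the form a_0 + a_1 x + ... + a_99 x^99.
The number of coefficients is 99 + 1 = 100.

100


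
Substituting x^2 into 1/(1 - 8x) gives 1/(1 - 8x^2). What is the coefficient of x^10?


The coefficient of x^(2m) in 1/(1 - 8x^2) is 8^m.
With n = 10 = 2*5, the coefficient is 8^5 = 32768.

32768


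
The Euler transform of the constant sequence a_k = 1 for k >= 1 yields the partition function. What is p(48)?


The Euler transform converts the sequence a_k = 1 into the number of integer partitions.
Using the recurrence or dynamic programming:
p(48) = 147273

147273


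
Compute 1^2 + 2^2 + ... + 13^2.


This power sum has a closed form given by Faulhaber's formula
sum_{k=1}^{m} k^p = (1 / (p + 1)) * sum_{j=0}^{p} C(p + 1, j) B_j m^(p + 1 - j),
but for small m direct computation is fastest:
1 + 4 + 9 + 16 + 25 + 36 + 49 + 64 + 81 + 100 + 121 + 144 + 169 = 819.

819


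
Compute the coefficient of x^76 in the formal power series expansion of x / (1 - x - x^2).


Let f(x) = sum_{k>=0} a_k x^k. Multiplying f(x) * (1 - x - x^2) = x and matching coefficients gives a_0 = 0, a_1 = 1, and a_k = a_{k-1} + a_{k-2} for k >= 2. These are the Fibonacci numbers F_k.
Iterating from F_0 = 0, F_1 = 1:
F_0=0, F_1=1, F_2=1, F_3=2, F_4=3, F_5=5, F_6=8, F_7=13, F_8=21, F_9=34, ...
F_76 = 3416454622906707.

3416454622906707


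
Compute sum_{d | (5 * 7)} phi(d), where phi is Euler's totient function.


First, 5 * 7 = 35. One classical identity is sum_{d | n} phi(d) = n (each k in [1, n] has a unique gcd with n, and among the k's with gcd(k, n) = n/d there are phi(d) of them). So the sum equals 35. We also verify directly:
Divisors of 35: 1, 5, 7, 35.
phi values: 1, 4, 6, 24.
Sum = 35.

35


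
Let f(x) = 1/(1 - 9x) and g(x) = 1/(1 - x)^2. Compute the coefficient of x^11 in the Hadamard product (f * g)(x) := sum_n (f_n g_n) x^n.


f has coefficients f_k = 9^k. For g = 1/(1 - x)^2 the coefficient is g_k = C(k + 1, 1) = k + 1. The Hadamard coefficient is (f * g)_k = 9^k * (k + 1).
For k = 11: 9^11 * 12 = 31381059609 * 12 = 376572715308.

376572715308


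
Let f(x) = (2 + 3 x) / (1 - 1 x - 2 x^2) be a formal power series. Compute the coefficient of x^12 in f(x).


Write f(x) = sum_{k>=0} a_k x^k. Multiplying both sides by 1 - 1 x - 2 x^2 gives
(1 - 1 x - 2 x^2) sum_{k>=0} a_k x^k = 2 + 3 x.
Matching coefficients:
 x^0: a_0 = 2
 x^1: a_1 - 1 a_0 = 3  =>  a_1 = 1*2 + 3 = 5
 x^k (k >= 2): a_k = 1 a_{k-1} + 2 a_{k-2}.
Iterating: a_2 = 9, a_3 = 19, a_4 = 37, a_5 = 75, a_6 = 149, a_7 = 299, a_8 = 597, a_9 = 1195, a_10 = 2389, a_11 = 4779, a_12 = 9557.
So the coefficient of x^12 is 9557.

9557


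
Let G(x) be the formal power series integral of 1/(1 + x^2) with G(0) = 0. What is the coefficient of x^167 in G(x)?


1/(1 + x^2) = sum_{j>=0} (-1)^j x^(2j). Integrating termwise with G(0) = 0:
G(x) = sum_{j>=0} (-1)^j x^(2j+1) / (2j+1) = arctan(x).
Only odd powers are nonzero. For x^167 write 167 = 2*83 + 1, giving
(-1)^83 / 167 = -1/167 = -1/167.

-1/167


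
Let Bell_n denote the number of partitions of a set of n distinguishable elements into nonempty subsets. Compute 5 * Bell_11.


Bell_11 can be computed from the Bell triangle or from Dobinski's identity Bell_n = (1/e) * sum_{k>=0} k^n / k!.
Computing Bell_11 = 678570.
Then 5 * 678570 = 3392850.

3392850


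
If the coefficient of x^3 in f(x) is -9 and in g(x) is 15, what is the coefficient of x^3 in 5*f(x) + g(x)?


Scalar multiplication scales coefficients: 5 * -9 = -45.
Then add the g coefficient: -45 + 15
= -30

-30


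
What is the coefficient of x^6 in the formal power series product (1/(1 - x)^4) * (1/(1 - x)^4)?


Combine the factors: (1/(1 - x)^4) * (1/(1 - x)^4) = 1/(1 - x)^8.
Then use 1/(1 - x)^r = sum_{k>=0} C(k + r - 1, r - 1) x^k with r = 8 and k = 6:
C(13, 7) = 1716.

1716


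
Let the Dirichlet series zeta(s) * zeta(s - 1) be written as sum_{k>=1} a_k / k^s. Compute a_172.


Convolution gives a_k = sum_{d | k} d * 1 = sum_{d | k} d = sigma(k), the sum of positive divisors of k.
For k = 172, the divisors are 1, 2, 4, 43, 86, 172, so
sigma(172) = 1 + 2 + 4 + 43 + 86 + 172 = 308.

308


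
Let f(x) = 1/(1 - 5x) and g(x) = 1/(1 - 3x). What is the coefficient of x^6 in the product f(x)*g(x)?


The coefficient of x^n in f*g is the Cauchy product: sum_{k=0}^{n} a^k * b^(n-k).
With a=5, b=3, n=6:
sum_{k=0}^{6} 5^k * 3^(6-k)
= 37969

37969


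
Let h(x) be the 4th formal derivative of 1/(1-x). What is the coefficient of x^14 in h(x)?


Differentiating 4 times: d^4/dx^4 [1/(1-x)] = 4!/(1-x)^5.
The expansion 1/(1-x)^5 = sum_{k>=0} C(k+4, 4) x^k, so the coefficient of x^n in 4!/(1-x)^5 is 4! * C(n+4, 4).
For n = 14: 24 * C(18, 4) = 24 * 3060 = 73440

73440


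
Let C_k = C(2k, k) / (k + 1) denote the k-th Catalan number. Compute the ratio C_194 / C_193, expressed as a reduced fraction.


Using C_k = (2k)! / (k! (k+1)!), the ratio C_{k+1}/C_k simplifies to
C_{k+1}/C_k = [(2k+2)! / ((k+1)! (k+2)!)] * [k! (k+1)! / (2k)!]
 = (2k+2)(2k+1) / ((k+1)(k+2)) = 2(2k+1) / (k+2).
For k = 193: 2(2*193 + 1) / (193 + 2) = 774/195 = 258/65.

258/65


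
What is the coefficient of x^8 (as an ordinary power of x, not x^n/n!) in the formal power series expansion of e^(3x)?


The exponential series is e^y = sum_{k>=0} y^k / k!. Substituting y = 3x gives
e^(3x) = sum_{k>=0} 3^k x^k / k!.
So the coefficient of x^n is a^n/n! with a = 3, n = 8:
3^8 / 8! = 6561/40320 = 729/4480

729/4480


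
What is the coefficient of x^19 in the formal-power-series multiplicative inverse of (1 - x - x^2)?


Let the inverse be f(x) = sum_{k>=0} a_k x^k. From f(x) * (1 - x - x^2) = 1 and matching coefficients:
 x^0: a_0 = 1.
 x^1: a_1 - a_0 = 0, so a_1 = 1.
 x^k (k >= 2): a_k - a_{k-1} - a_{k-2} = 0, i.e. a_k = a_{k-1} + a_{k-2}.
This is the Fibonacci-type recurrence shifted so that a_0 = a_1 = 1.
Iterating: a_0=1, a_1=1, a_2=2, a_3=3, a_4=5, a_5=8, a_6=13, a_7=21, a_8=34, a_9=55, ...
a_19 = 6765.

6765


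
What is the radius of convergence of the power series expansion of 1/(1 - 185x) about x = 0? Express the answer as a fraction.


Expanding 1/(1 - 185x) = sum_{k>=0} 185^k x^k, the series converges when |185x| < 1, i.e., |x| < 1/185.
So the radius of convergence is 1/185 = 1/185.

1/185


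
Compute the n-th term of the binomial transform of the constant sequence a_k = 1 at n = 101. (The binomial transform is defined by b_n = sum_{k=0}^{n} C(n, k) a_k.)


With a_k = 1 for all k, b_n = sum_{k=0}^{n} C(n, k) = 2^n by the binomial theorem.
For n = 101: 2^101 = 2535301200456458802993406410752.

2535301200456458802993406410752


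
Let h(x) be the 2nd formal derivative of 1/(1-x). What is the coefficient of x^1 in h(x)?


Differentiating 2 times: d^2/dx^2 [1/(1-x)] = 2!/(1-x)^3.
The expansion 1/(1-x)^3 = sum_{k>=0} C(k+2, 2) x^k, so the coefficient of x^n in 2!/(1-x)^3 is 2! * C(n+2, 2).
For n = 1: 2 * C(3, 2) = 2 * 3 = 6

6


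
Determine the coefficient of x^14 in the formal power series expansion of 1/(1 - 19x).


The geometric series identity gives 1/(1 - c x) = sum_{k>=0} c^k x^k, so the coefficient of x^k is c^k.
Here c = 19 and k = 14.
Computing: 19^14 = 799006685782884121

799006685782884121


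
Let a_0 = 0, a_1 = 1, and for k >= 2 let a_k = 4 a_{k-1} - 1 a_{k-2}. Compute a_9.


Iterating the recurrence forward:
a_0 = 0
a_1 = 1
a_2 = 4*1 - 1*0 = 4
a_3 = 4*4 - 1*1 = 15
a_4 = 4*15 - 1*4 = 56
a_5 = 4*56 - 1*15 = 209
a_6 = 4*209 - 1*56 = 780
a_7 = 4*780 - 1*209 = 2911
a_8 = 4*2911 - 1*780 = 10864
a_9 = 4*10864 - 1*2911 = 40545
So a_9 = 40545.

40545


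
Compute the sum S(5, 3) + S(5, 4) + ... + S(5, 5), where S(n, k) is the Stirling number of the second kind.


By definition, S(n, k) counts partitions of an n-set into exactly k nonempty blocks.
Computing row n = 5 for k = 3..5:
S(5, k): 25, 10, 1
Sum = 36.

36


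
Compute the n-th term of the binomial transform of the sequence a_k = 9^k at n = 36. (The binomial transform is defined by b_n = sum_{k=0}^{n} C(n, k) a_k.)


With a_k = 9^k, b_n = sum_{k=0}^{n} C(n, k) 9^k = (1 + 9)^n by the binomial theorem.
For n = 36: (1 + 9)^36 = 10^36 = 1000000000000000000000000000000000000.

1000000000000000000000000000000000000


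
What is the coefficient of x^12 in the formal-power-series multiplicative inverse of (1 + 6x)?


The inverse is 1/(1 + 6x). Apply the geometric identity 1/(1 - y) = sum_{k>=0} y^k with y = -6x:
1/(1 + 6x) = sum_{k>=0} (-6)^k x^k.
So the coefficient of x^12 is (-6)^12 = 2176782336.

2176782336


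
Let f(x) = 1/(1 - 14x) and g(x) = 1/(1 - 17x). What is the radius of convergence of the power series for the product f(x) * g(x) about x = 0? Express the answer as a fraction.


The radius of 1/(1 - 14x) is 1/14 (nearest singularity at x = 1/14), and the radius of 1/(1 - 17x) is 1/17.
The product f(x)*g(x) = 1/((1 - 14x)(1 - 17x)) has singularities at both 1/14 and 1/17, so its radius of convergence is the distance to the nearest one:
min(1/14, 1/17) = 1/17.

1/17


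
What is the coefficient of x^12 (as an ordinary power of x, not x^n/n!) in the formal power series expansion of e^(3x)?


The exponential series is e^y = sum_{k>=0} y^k / k!. Substituting y = 3x gives
e^(3x) = sum_{k>=0} 3^k x^k / k!.
So the coefficient of x^n is a^n/n! with a = 3, n = 12:
3^12 / 12! = 531441/479001600 = 2187/1971200

2187/1971200


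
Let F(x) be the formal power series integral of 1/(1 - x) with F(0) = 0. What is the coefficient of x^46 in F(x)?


1/(1 - x) = sum_{k>=0} x^k. Integrating termwise and using F(0) = 0 gives
F(x) = sum_{k>=0} x^(k+1) / (k+1) = sum_{m>=1} x^m / m = -ln(1 - x).
So the coefficient of x^46 is 1/46 = 1/46.

1/46


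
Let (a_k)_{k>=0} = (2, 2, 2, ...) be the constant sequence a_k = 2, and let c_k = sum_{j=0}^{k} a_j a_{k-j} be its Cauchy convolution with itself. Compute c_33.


Since a_j = 2 for all j >= 0, the convolution sum becomes
c_k = sum_{j=0}^{k} 2 * 2 = 4 * (k + 1).
Equivalently, the generating function of (a_k) is 2/(1 - x) and its square is 4/(1 - x)^2 = sum_{k>=0} 4(k + 1) x^k.
For k = 33: 4 * 34 = 136.

136


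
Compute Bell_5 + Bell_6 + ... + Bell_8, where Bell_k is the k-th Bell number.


Recall Bell_k counts set partitions of a k-set (with Bell_0 = 1 by convention).
Bell_5 through Bell_8: 52, 203, 877, 4140
Sum = 52 + 203 + 877 + 4140 = 5272.

5272


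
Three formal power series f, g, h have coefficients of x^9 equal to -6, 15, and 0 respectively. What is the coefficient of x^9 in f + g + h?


Series addition is componentwise:
-6 + 15 + 0
= 9

9


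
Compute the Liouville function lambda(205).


The Liouville function is lambda(k) = (-1)^Omega(k), where Omega(k) counts the prime factors of k with multiplicity.
Factoring: 205 = 5 * 41, so Omega(205) = 2.
lambda(205) = (-1)^2 = 1.

1


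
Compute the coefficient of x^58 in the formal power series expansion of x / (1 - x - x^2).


Let f(x) = sum_{k>=0} a_k x^k. Multiplying f(x) * (1 - x - x^2) = x and matching coefficients gives a_0 = 0, a_1 = 1, and a_k = a_{k-1} + a_{k-2} for k >= 2. These are the Fibonacci numbers F_k.
Iterating from F_0 = 0, F_1 = 1:
F_0=0, F_1=1, F_2=1, F_3=2, F_4=3, F_5=5, F_6=8, F_7=13, F_8=21, F_9=34, ...
F_58 = 591286729879.

591286729879


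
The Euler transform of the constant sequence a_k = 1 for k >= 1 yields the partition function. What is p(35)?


The Euler transform converts the sequence a_k = 1 into the number of integer partitions.
Using the recurrence or dynamic programming:
p(35) = 14883

14883


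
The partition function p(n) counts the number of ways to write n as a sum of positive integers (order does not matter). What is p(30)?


Using the generating function prod_{k>=1} 1/(1-x^k), we compute p(30).
By dynamic programming over parts 1 through 30:
p(30) = 5604

5604


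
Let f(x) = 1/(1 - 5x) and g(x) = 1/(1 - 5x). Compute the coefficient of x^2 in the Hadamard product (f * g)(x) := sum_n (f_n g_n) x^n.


f has coefficients f_k = 5^k and g has coefficients g_k = 5^k, so the Hadamard product has coefficient (f*g)_k = 5^k * 5^k = 25^k.
For k = 2: 25^2 = 625.

625


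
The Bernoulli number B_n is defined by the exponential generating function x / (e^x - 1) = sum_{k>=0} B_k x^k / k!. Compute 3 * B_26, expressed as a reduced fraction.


Bernoulli numbers can also be computed recursively via B_0 = 1 and sum_{j=0}^{m} C(m+1, j) B_j = 0 for m >= 1. Odd-index Bernoulli numbers vanish for k >= 3.
Computing B_26 = 8553103/6, so 3 * B_26 = 3 * 8553103/6 = 8553103/2.

8553103/2


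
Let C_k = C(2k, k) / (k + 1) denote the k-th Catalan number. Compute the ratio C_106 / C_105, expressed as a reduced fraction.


Using C_k = (2k)! / (k! (k+1)!), the ratio C_{k+1}/C_k simplifies to
C_{k+1}/C_k = [(2k+2)! / ((k+1)! (k+2)!)] * [k! (k+1)! / (2k)!]
 = (2k+2)(2k+1) / ((k+1)(k+2)) = 2(2k+1) / (k+2).
For k = 105: 2(2*105 + 1) / (105 + 2) = 422/107 = 422/107.

422/107


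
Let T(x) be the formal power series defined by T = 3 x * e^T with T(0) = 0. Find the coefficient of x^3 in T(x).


Apply the Lagrange inversion formula: if T = 3 x * phi(T) with phi(t) = e^t, then
[x^n] T = 3^n * (1/n) [t^(n-1)] phi(t)^n = 3^n * (1/n) [t^(n-1)] e^(n t) = 3^n * (1/n) * n^(n-1) / (n-1)! = 3^n * n^(n-1) / n!.
When c = 1 this is the Cayley count of rooted labeled trees on n vertices, divided by n!.
For n = 3: 3^3 * 3^2 / 3! = 27 * 9/6 = 81/2.

81/2


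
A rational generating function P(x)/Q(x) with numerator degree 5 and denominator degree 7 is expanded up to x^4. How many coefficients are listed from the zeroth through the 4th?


Expanding up to x^4 gives the coefficients for x^0, x^1, ..., x^4.
That is 4 + 1 = 5 coefficients in total.

5


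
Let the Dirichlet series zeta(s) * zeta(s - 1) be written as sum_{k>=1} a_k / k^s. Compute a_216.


Convolution gives a_k = sum_{d | k} d * 1 = sum_{d | k} d = sigma(k), the sum of positive divisors of k.
For k = 216, the divisors are 1, 2, 3, 4, 6, 8, 9, 12, 18, 24, 27, 36, 54, 72, 108, 216, so
sigma(216) = 1 + 2 + 3 + 4 + 6 + 8 + 9 + 12 + 18 + 24 + 27 + 36 + 54 + 72 + 108 + 216 = 600.

600


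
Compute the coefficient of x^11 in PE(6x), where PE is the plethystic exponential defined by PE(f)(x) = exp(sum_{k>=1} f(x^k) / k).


With f(x) = 6x, the exponent is sum_{k>=1} 6 x^k / k = 6 * (-ln(1 - x)). Exponentiating:
PE(6x) = exp(-6 ln(1 - x)) = 1/(1 - x)^6.
By the negative binomial expansion, [x^n] 1/(1 - x)^6 = C(n + 5, 5).
For n = 11: C(16, 5) = 4368.

4368
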